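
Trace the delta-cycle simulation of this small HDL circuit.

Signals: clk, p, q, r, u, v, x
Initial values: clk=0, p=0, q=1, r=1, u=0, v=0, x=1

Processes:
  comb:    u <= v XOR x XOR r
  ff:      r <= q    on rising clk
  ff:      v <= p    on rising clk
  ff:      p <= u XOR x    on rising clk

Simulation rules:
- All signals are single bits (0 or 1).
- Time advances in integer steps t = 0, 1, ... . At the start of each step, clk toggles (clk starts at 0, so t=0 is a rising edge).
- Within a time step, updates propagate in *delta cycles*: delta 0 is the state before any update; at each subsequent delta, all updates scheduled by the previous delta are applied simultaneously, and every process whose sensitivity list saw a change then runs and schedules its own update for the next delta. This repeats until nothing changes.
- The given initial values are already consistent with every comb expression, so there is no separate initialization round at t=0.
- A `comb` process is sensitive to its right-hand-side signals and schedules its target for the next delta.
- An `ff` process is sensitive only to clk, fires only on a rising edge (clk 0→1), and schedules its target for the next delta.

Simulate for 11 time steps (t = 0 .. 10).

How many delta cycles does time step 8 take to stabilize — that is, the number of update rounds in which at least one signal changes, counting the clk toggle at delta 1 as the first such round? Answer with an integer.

t0.Δ0 q=1 p=0 r=1 u=0 v=0 x=1 clk=0
t0.Δ1 q=1 p=0 r=1 u=0 v=0 x=1 clk=1
t0.Δ2 q=1 p=1 r=1 u=0 v=0 x=1 clk=1
t1.Δ0 q=1 p=1 r=1 u=0 v=0 x=1 clk=1
t1.Δ1 q=1 p=1 r=1 u=0 v=0 x=1 clk=0
t2.Δ0 q=1 p=1 r=1 u=0 v=0 x=1 clk=0
t2.Δ1 q=1 p=1 r=1 u=0 v=0 x=1 clk=1
t2.Δ2 q=1 p=1 r=1 u=0 v=1 x=1 clk=1
t2.Δ3 q=1 p=1 r=1 u=1 v=1 x=1 clk=1
t3.Δ0 q=1 p=1 r=1 u=1 v=1 x=1 clk=1
t3.Δ1 q=1 p=1 r=1 u=1 v=1 x=1 clk=0
t4.Δ0 q=1 p=1 r=1 u=1 v=1 x=1 clk=0
t4.Δ1 q=1 p=1 r=1 u=1 v=1 x=1 clk=1
t4.Δ2 q=1 p=0 r=1 u=1 v=1 x=1 clk=1
t5.Δ0 q=1 p=0 r=1 u=1 v=1 x=1 clk=1
t5.Δ1 q=1 p=0 r=1 u=1 v=1 x=1 clk=0
t6.Δ0 q=1 p=0 r=1 u=1 v=1 x=1 clk=0
t6.Δ1 q=1 p=0 r=1 u=1 v=1 x=1 clk=1
t6.Δ2 q=1 p=0 r=1 u=1 v=0 x=1 clk=1
t6.Δ3 q=1 p=0 r=1 u=0 v=0 x=1 clk=1
t7.Δ0 q=1 p=0 r=1 u=0 v=0 x=1 clk=1
t7.Δ1 q=1 p=0 r=1 u=0 v=0 x=1 clk=0
t8.Δ0 q=1 p=0 r=1 u=0 v=0 x=1 clk=0
t8.Δ1 q=1 p=0 r=1 u=0 v=0 x=1 clk=1
t8.Δ2 q=1 p=1 r=1 u=0 v=0 x=1 clk=1
t9.Δ0 q=1 p=1 r=1 u=0 v=0 x=1 clk=1
t9.Δ1 q=1 p=1 r=1 u=0 v=0 x=1 clk=0
t10.Δ0 q=1 p=1 r=1 u=0 v=0 x=1 clk=0
t10.Δ1 q=1 p=1 r=1 u=0 v=0 x=1 clk=1
t10.Δ2 q=1 p=1 r=1 u=0 v=1 x=1 clk=1
t10.Δ3 q=1 p=1 r=1 u=1 v=1 x=1 clk=1

2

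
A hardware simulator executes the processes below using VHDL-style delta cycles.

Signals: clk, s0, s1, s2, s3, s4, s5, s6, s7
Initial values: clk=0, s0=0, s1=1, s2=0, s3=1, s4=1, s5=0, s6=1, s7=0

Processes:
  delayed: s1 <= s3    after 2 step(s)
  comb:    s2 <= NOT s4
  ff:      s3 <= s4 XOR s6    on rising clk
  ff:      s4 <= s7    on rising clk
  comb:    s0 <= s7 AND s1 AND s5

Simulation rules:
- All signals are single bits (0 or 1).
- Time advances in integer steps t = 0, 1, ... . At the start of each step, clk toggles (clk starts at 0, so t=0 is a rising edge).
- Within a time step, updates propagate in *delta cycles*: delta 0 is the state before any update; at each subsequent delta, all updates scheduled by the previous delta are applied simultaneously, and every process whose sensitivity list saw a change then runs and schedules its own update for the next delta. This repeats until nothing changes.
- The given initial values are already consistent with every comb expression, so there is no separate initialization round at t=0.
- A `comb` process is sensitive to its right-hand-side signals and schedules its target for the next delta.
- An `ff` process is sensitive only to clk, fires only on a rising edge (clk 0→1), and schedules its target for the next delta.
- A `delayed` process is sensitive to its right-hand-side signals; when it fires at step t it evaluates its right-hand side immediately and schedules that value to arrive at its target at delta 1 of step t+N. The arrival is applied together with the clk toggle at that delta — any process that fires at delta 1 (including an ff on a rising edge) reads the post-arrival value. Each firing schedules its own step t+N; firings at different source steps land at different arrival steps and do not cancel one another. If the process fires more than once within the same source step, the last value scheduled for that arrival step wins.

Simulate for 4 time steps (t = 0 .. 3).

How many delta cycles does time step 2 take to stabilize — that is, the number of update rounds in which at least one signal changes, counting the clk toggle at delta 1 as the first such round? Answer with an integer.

t=0 Δ0: s3=1 s6=1 s1=1 s7=0 s2=0 clk=0 s4=1 s0=0 s5=0
  Δ1: clk:0→1
  Δ2: s3:1→0, s4:1→0
  Δ3: s2:0→1
  (3Δ to stable)
t=1 Δ0: s3=0 s6=1 s1=1 s7=0 s2=1 clk=1 s4=0 s0=0 s5=0
  Δ1: clk:1→0
  (1Δ to stable)
t=2 Δ0: s3=0 s6=1 s1=1 s7=0 s2=1 clk=0 s4=0 s0=0 s5=0
  Δ1: s1:1→0, clk:0→1
  Δ2: s3:0→1
  (2Δ to stable)
t=3 Δ0: s3=1 s6=1 s1=0 s7=0 s2=1 clk=1 s4=0 s0=0 s5=0
  Δ1: clk:1→0
  (1Δ to stable)

2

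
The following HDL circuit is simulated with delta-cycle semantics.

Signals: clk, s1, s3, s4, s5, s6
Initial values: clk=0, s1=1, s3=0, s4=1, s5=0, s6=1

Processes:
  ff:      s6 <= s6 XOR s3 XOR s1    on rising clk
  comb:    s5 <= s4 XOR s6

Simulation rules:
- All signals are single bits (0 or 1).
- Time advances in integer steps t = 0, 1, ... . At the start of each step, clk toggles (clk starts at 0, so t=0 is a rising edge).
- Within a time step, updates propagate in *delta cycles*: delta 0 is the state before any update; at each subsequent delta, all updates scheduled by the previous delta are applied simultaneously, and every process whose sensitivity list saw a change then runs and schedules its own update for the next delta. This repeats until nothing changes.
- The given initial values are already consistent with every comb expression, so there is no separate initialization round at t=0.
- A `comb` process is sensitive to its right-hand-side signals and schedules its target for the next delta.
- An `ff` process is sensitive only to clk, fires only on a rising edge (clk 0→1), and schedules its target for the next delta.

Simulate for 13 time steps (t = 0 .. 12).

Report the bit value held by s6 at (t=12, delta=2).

t0.Δ0 clk=0 s4=1 s3=0 s6=1 s1=1 s5=0
t0.Δ1 clk=1 s4=1 s3=0 s6=1 s1=1 s5=0
t0.Δ2 clk=1 s4=1 s3=0 s6=0 s1=1 s5=0
t0.Δ3 clk=1 s4=1 s3=0 s6=0 s1=1 s5=1
t1.Δ0 clk=1 s4=1 s3=0 s6=0 s1=1 s5=1
t1.Δ1 clk=0 s4=1 s3=0 s6=0 s1=1 s5=1
t2.Δ0 clk=0 s4=1 s3=0 s6=0 s1=1 s5=1
t2.Δ1 clk=1 s4=1 s3=0 s6=0 s1=1 s5=1
t2.Δ2 clk=1 s4=1 s3=0 s6=1 s1=1 s5=1
t2.Δ3 clk=1 s4=1 s3=0 s6=1 s1=1 s5=0
t3.Δ0 clk=1 s4=1 s3=0 s6=1 s1=1 s5=0
t3.Δ1 clk=0 s4=1 s3=0 s6=1 s1=1 s5=0
t4.Δ0 clk=0 s4=1 s3=0 s6=1 s1=1 s5=0
t4.Δ1 clk=1 s4=1 s3=0 s6=1 s1=1 s5=0
t4.Δ2 clk=1 s4=1 s3=0 s6=0 s1=1 s5=0
t4.Δ3 clk=1 s4=1 s3=0 s6=0 s1=1 s5=1
t5.Δ0 clk=1 s4=1 s3=0 s6=0 s1=1 s5=1
t5.Δ1 clk=0 s4=1 s3=0 s6=0 s1=1 s5=1
t6.Δ0 clk=0 s4=1 s3=0 s6=0 s1=1 s5=1
t6.Δ1 clk=1 s4=1 s3=0 s6=0 s1=1 s5=1
t6.Δ2 clk=1 s4=1 s3=0 s6=1 s1=1 s5=1
t6.Δ3 clk=1 s4=1 s3=0 s6=1 s1=1 s5=0
t7.Δ0 clk=1 s4=1 s3=0 s6=1 s1=1 s5=0
t7.Δ1 clk=0 s4=1 s3=0 s6=1 s1=1 s5=0
t8.Δ0 clk=0 s4=1 s3=0 s6=1 s1=1 s5=0
t8.Δ1 clk=1 s4=1 s3=0 s6=1 s1=1 s5=0
t8.Δ2 clk=1 s4=1 s3=0 s6=0 s1=1 s5=0
t8.Δ3 clk=1 s4=1 s3=0 s6=0 s1=1 s5=1
t9.Δ0 clk=1 s4=1 s3=0 s6=0 s1=1 s5=1
t9.Δ1 clk=0 s4=1 s3=0 s6=0 s1=1 s5=1
t10.Δ0 clk=0 s4=1 s3=0 s6=0 s1=1 s5=1
t10.Δ1 clk=1 s4=1 s3=0 s6=0 s1=1 s5=1
t10.Δ2 clk=1 s4=1 s3=0 s6=1 s1=1 s5=1
t10.Δ3 clk=1 s4=1 s3=0 s6=1 s1=1 s5=0
t11.Δ0 clk=1 s4=1 s3=0 s6=1 s1=1 s5=0
t11.Δ1 clk=0 s4=1 s3=0 s6=1 s1=1 s5=0
t12.Δ0 clk=0 s4=1 s3=0 s6=1 s1=1 s5=0
t12.Δ1 clk=1 s4=1 s3=0 s6=1 s1=1 s5=0
t12.Δ2 clk=1 s4=1 s3=0 s6=0 s1=1 s5=0
t12.Δ3 clk=1 s4=1 s3=0 s6=0 s1=1 s5=1

0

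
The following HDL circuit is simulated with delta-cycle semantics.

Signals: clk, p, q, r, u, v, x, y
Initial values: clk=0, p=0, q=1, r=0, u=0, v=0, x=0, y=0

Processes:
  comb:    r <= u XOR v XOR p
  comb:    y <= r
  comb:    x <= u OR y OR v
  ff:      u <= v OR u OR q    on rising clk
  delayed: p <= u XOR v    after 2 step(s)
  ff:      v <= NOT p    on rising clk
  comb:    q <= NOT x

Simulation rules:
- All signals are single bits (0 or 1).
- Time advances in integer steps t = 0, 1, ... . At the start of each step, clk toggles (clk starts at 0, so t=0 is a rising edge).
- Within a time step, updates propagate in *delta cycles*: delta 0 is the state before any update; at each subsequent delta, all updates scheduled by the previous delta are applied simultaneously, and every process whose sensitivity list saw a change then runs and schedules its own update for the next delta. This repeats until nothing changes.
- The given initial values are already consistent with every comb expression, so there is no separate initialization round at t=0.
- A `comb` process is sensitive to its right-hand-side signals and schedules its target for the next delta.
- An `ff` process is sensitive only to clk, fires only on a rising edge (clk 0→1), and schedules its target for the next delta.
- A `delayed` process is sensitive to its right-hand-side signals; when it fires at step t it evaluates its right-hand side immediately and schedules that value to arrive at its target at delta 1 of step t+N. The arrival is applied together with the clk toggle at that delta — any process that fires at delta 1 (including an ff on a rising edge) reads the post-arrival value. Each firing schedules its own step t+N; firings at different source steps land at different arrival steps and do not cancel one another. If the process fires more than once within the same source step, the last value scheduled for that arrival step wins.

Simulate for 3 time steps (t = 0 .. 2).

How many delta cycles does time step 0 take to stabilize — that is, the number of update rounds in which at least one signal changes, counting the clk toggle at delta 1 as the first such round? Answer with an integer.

4

[bits: u,r,v,x,p,q,clk,y]
t=0: Δ0=00000100 Δ1=00000110 Δ2=10100110 Δ3=10110110 Δ4=10110010 | 4Δ
t=1: Δ0=10110010 Δ1=10110000 | 1Δ
t=2: Δ0=10110000 Δ1=10110010 | 1Δ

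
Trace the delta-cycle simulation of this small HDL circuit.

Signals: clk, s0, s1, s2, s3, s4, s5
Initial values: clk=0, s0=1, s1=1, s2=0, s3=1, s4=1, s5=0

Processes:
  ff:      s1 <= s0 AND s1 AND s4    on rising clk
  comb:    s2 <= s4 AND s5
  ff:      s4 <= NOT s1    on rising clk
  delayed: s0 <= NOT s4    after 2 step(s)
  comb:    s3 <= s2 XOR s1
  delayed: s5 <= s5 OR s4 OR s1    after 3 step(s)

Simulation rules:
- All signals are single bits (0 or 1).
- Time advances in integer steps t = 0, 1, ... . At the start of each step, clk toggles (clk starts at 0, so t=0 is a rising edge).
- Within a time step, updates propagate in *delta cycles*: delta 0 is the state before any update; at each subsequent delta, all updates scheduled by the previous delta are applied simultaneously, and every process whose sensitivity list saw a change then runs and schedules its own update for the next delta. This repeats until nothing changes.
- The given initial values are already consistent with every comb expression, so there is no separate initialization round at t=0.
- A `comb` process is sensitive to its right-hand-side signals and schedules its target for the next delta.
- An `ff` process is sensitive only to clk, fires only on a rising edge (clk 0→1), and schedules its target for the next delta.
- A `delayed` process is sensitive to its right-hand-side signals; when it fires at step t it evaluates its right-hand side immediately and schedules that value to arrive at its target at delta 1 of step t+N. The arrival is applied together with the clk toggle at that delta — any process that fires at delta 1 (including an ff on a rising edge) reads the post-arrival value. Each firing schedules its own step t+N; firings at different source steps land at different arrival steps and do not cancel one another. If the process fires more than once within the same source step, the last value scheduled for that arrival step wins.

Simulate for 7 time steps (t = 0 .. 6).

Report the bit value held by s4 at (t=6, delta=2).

t0.Δ0 s0=1 clk=0 s4=1 s1=1 s3=1 s2=0 s5=0
t0.Δ1 s0=1 clk=1 s4=1 s1=1 s3=1 s2=0 s5=0
t0.Δ2 s0=1 clk=1 s4=0 s1=1 s3=1 s2=0 s5=0
t1.Δ0 s0=1 clk=1 s4=0 s1=1 s3=1 s2=0 s5=0
t1.Δ1 s0=1 clk=0 s4=0 s1=1 s3=1 s2=0 s5=0
t2.Δ0 s0=1 clk=0 s4=0 s1=1 s3=1 s2=0 s5=0
t2.Δ1 s0=1 clk=1 s4=0 s1=1 s3=1 s2=0 s5=0
t2.Δ2 s0=1 clk=1 s4=0 s1=0 s3=1 s2=0 s5=0
t2.Δ3 s0=1 clk=1 s4=0 s1=0 s3=0 s2=0 s5=0
t3.Δ0 s0=1 clk=1 s4=0 s1=0 s3=0 s2=0 s5=0
t3.Δ1 s0=1 clk=0 s4=0 s1=0 s3=0 s2=0 s5=1
t4.Δ0 s0=1 clk=0 s4=0 s1=0 s3=0 s2=0 s5=1
t4.Δ1 s0=1 clk=1 s4=0 s1=0 s3=0 s2=0 s5=1
t4.Δ2 s0=1 clk=1 s4=1 s1=0 s3=0 s2=0 s5=1
t4.Δ3 s0=1 clk=1 s4=1 s1=0 s3=0 s2=1 s5=1
t4.Δ4 s0=1 clk=1 s4=1 s1=0 s3=1 s2=1 s5=1
t5.Δ0 s0=1 clk=1 s4=1 s1=0 s3=1 s2=1 s5=1
t5.Δ1 s0=1 clk=0 s4=1 s1=0 s3=1 s2=1 s5=0
t5.Δ2 s0=1 clk=0 s4=1 s1=0 s3=1 s2=0 s5=0
t5.Δ3 s0=1 clk=0 s4=1 s1=0 s3=0 s2=0 s5=0
t6.Δ0 s0=1 clk=0 s4=1 s1=0 s3=0 s2=0 s5=0
t6.Δ1 s0=0 clk=1 s4=1 s1=0 s3=0 s2=0 s5=1
t6.Δ2 s0=0 clk=1 s4=1 s1=0 s3=0 s2=1 s5=1
t6.Δ3 s0=0 clk=1 s4=1 s1=0 s3=1 s2=1 s5=1

1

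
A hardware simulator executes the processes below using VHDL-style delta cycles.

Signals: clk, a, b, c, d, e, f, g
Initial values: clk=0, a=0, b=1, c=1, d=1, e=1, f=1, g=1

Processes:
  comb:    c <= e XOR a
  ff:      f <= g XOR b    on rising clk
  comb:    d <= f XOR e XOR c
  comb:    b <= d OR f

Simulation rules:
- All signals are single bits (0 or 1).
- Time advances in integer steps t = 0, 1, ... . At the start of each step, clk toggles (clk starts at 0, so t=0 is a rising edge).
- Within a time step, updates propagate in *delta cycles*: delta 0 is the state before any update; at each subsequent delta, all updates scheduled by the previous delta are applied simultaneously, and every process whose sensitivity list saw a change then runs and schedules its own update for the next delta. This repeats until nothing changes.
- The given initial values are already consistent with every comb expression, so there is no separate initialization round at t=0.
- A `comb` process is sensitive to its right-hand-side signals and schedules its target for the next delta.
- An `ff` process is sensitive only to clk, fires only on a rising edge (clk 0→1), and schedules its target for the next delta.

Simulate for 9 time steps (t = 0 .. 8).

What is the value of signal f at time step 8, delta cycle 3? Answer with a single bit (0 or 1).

[bits: b,a,clk,e,g,d,c,f]
t=0: Δ0=10011111 Δ1=10111111 Δ2=10111110 Δ3=10111010 Δ4=00111010 | 4Δ
t=1: Δ0=00111010 Δ1=00011010 | 1Δ
t=2: Δ0=00011010 Δ1=00111010 Δ2=00111011 Δ3=10111111 | 3Δ
t=3: Δ0=10111111 Δ1=10011111 | 1Δ
t=4: Δ0=10011111 Δ1=10111111 Δ2=10111110 Δ3=10111010 Δ4=00111010 | 4Δ
t=5: Δ0=00111010 Δ1=00011010 | 1Δ
t=6: Δ0=00011010 Δ1=00111010 Δ2=00111011 Δ3=10111111 | 3Δ
t=7: Δ0=10111111 Δ1=10011111 | 1Δ
t=8: Δ0=10011111 Δ1=10111111 Δ2=10111110 Δ3=10111010 Δ4=00111010 | 4Δ

0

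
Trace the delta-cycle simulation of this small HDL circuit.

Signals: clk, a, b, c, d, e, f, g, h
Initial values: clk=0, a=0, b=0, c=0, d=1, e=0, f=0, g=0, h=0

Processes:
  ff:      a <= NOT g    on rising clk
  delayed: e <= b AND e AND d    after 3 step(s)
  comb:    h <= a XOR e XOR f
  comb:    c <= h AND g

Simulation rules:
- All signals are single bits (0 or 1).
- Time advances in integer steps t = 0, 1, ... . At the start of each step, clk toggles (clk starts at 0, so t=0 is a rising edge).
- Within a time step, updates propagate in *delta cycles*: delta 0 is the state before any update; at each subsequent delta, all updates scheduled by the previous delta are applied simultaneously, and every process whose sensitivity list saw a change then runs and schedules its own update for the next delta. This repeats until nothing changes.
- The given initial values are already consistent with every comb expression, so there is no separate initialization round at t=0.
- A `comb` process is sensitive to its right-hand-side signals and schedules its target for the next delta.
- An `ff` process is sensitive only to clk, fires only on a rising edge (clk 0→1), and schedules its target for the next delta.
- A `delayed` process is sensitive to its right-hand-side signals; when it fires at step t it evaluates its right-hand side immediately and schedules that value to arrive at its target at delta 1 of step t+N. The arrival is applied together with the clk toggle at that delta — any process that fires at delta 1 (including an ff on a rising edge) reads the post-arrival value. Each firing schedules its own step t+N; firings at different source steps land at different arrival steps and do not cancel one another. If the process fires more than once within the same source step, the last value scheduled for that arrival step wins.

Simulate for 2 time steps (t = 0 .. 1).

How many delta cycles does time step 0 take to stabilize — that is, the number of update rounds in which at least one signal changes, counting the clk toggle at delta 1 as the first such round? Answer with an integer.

t0.Δ0 a=0 h=0 b=0 e=0 f=0 c=0 clk=0 d=1 g=0
t0.Δ1 a=0 h=0 b=0 e=0 f=0 c=0 clk=1 d=1 g=0
t0.Δ2 a=1 h=0 b=0 e=0 f=0 c=0 clk=1 d=1 g=0
t0.Δ3 a=1 h=1 b=0 e=0 f=0 c=0 clk=1 d=1 g=0
t1.Δ0 a=1 h=1 b=0 e=0 f=0 c=0 clk=1 d=1 g=0
t1.Δ1 a=1 h=1 b=0 e=0 f=0 c=0 clk=0 d=1 g=0

3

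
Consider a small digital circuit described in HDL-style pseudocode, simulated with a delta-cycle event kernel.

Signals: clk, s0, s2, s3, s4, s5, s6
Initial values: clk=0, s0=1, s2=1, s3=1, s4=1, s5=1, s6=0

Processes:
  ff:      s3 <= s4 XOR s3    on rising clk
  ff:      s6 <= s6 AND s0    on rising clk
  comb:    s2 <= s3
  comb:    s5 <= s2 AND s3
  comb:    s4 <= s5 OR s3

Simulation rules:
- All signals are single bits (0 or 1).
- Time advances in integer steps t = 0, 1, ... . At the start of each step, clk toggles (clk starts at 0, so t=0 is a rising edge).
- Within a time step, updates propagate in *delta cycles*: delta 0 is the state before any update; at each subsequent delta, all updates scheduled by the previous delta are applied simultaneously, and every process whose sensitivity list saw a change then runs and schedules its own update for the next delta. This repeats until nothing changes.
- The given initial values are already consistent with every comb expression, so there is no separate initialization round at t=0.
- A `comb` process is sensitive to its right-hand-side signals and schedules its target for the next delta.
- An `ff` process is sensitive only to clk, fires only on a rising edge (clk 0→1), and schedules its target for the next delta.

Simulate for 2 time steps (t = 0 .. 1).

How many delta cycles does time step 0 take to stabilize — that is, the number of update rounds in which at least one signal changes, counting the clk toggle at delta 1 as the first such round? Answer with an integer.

4

t0.Δ0 s3=1 clk=0 s6=0 s4=1 s5=1 s2=1 s0=1
t0.Δ1 s3=1 clk=1 s6=0 s4=1 s5=1 s2=1 s0=1
t0.Δ2 s3=0 clk=1 s6=0 s4=1 s5=1 s2=1 s0=1
t0.Δ3 s3=0 clk=1 s6=0 s4=1 s5=0 s2=0 s0=1
t0.Δ4 s3=0 clk=1 s6=0 s4=0 s5=0 s2=0 s0=1
t1.Δ0 s3=0 clk=1 s6=0 s4=0 s5=0 s2=0 s0=1
t1.Δ1 s3=0 clk=0 s6=0 s4=0 s5=0 s2=0 s0=1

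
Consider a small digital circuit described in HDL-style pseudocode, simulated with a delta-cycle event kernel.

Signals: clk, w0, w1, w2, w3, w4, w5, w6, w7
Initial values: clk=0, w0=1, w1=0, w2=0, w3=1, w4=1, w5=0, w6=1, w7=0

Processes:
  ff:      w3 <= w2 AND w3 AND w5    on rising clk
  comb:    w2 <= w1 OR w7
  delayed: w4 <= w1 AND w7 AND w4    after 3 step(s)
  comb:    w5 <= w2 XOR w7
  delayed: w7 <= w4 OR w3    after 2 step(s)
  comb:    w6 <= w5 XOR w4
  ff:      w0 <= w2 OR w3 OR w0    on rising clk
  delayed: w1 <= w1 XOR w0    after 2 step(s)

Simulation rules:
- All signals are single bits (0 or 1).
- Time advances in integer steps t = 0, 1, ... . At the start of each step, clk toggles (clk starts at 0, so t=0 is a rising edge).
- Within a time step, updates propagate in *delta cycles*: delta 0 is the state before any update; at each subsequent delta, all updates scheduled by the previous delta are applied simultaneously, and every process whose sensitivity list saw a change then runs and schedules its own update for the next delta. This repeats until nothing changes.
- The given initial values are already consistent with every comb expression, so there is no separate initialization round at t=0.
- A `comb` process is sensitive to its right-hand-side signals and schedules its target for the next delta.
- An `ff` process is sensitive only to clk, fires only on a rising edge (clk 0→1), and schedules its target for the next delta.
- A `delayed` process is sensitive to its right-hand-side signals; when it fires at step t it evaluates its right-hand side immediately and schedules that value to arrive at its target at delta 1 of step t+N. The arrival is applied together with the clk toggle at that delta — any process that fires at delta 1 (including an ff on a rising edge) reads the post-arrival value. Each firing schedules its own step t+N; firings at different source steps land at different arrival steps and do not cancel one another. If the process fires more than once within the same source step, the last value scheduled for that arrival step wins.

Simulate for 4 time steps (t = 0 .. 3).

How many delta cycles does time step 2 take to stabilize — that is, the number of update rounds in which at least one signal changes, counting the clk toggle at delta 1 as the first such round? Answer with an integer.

4

t=0 Δ0: w7=0 w5=0 w0=1 w6=1 clk=0 w3=1 w4=1 w1=0 w2=0
  Δ1: clk:0→1
  Δ2: w3:1→0
  (2Δ to stable)
t=1 Δ0: w7=0 w5=0 w0=1 w6=1 clk=1 w3=0 w4=1 w1=0 w2=0
  Δ1: clk:1→0
  (1Δ to stable)
t=2 Δ0: w7=0 w5=0 w0=1 w6=1 clk=0 w3=0 w4=1 w1=0 w2=0
  Δ1: w7:0→1, clk:0→1
  Δ2: w5:0→1, w2:0→1
  Δ3: w5:1→0, w6:1→0
  Δ4: w6:0→1
  (4Δ to stable)
t=3 Δ0: w7=1 w5=0 w0=1 w6=1 clk=1 w3=0 w4=1 w1=0 w2=1
  Δ1: clk:1→0
  (1Δ to stable)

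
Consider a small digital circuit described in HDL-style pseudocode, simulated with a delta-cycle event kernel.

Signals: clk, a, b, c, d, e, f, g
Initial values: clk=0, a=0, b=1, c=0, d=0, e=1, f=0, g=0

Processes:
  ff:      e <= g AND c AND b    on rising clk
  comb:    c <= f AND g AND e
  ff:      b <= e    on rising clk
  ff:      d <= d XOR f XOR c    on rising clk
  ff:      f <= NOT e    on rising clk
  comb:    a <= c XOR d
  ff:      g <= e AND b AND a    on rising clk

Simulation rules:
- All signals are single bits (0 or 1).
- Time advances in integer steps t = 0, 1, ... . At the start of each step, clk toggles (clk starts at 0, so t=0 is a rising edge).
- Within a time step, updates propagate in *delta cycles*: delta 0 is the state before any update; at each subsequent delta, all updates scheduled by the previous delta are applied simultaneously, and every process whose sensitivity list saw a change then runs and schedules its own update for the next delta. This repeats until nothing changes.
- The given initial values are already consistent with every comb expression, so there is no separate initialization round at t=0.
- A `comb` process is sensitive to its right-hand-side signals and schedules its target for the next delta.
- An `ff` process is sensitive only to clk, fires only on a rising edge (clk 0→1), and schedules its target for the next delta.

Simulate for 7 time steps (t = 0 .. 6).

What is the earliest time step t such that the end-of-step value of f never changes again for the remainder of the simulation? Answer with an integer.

2

t0.Δ0 e=1 c=0 clk=0 g=0 f=0 d=0 b=1 a=0
t0.Δ1 e=1 c=0 clk=1 g=0 f=0 d=0 b=1 a=0
t0.Δ2 e=0 c=0 clk=1 g=0 f=0 d=0 b=1 a=0
t1.Δ0 e=0 c=0 clk=1 g=0 f=0 d=0 b=1 a=0
t1.Δ1 e=0 c=0 clk=0 g=0 f=0 d=0 b=1 a=0
t2.Δ0 e=0 c=0 clk=0 g=0 f=0 d=0 b=1 a=0
t2.Δ1 e=0 c=0 clk=1 g=0 f=0 d=0 b=1 a=0
t2.Δ2 e=0 c=0 clk=1 g=0 f=1 d=0 b=0 a=0
t3.Δ0 e=0 c=0 clk=1 g=0 f=1 d=0 b=0 a=0
t3.Δ1 e=0 c=0 clk=0 g=0 f=1 d=0 b=0 a=0
t4.Δ0 e=0 c=0 clk=0 g=0 f=1 d=0 b=0 a=0
t4.Δ1 e=0 c=0 clk=1 g=0 f=1 d=0 b=0 a=0
t4.Δ2 e=0 c=0 clk=1 g=0 f=1 d=1 b=0 a=0
t4.Δ3 e=0 c=0 clk=1 g=0 f=1 d=1 b=0 a=1
t5.Δ0 e=0 c=0 clk=1 g=0 f=1 d=1 b=0 a=1
t5.Δ1 e=0 c=0 clk=0 g=0 f=1 d=1 b=0 a=1
t6.Δ0 e=0 c=0 clk=0 g=0 f=1 d=1 b=0 a=1
t6.Δ1 e=0 c=0 clk=1 g=0 f=1 d=1 b=0 a=1
t6.Δ2 e=0 c=0 clk=1 g=0 f=1 d=0 b=0 a=1
t6.Δ3 e=0 c=0 clk=1 g=0 f=1 d=0 b=0 a=0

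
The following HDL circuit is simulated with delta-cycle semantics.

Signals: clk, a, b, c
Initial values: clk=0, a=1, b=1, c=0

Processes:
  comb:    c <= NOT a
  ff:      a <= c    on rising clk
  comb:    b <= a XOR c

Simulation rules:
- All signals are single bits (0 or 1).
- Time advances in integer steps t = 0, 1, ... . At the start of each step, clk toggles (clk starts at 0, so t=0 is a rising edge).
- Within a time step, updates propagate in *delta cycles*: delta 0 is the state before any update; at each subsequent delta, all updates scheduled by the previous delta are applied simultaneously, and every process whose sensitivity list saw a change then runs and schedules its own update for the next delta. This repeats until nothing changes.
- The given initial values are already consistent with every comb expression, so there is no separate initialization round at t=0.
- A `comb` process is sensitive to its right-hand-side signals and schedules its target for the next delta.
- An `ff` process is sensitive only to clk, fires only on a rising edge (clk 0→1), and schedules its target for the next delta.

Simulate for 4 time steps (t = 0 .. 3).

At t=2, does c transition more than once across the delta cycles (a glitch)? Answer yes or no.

t0.Δ0 clk=0 c=0 a=1 b=1
t0.Δ1 clk=1 c=0 a=1 b=1
t0.Δ2 clk=1 c=0 a=0 b=1
t0.Δ3 clk=1 c=1 a=0 b=0
t0.Δ4 clk=1 c=1 a=0 b=1
t1.Δ0 clk=1 c=1 a=0 b=1
t1.Δ1 clk=0 c=1 a=0 b=1
t2.Δ0 clk=0 c=1 a=0 b=1
t2.Δ1 clk=1 c=1 a=0 b=1
t2.Δ2 clk=1 c=1 a=1 b=1
t2.Δ3 clk=1 c=0 a=1 b=0
t2.Δ4 clk=1 c=0 a=1 b=1
t3.Δ0 clk=1 c=0 a=1 b=1
t3.Δ1 clk=0 c=0 a=1 b=1

no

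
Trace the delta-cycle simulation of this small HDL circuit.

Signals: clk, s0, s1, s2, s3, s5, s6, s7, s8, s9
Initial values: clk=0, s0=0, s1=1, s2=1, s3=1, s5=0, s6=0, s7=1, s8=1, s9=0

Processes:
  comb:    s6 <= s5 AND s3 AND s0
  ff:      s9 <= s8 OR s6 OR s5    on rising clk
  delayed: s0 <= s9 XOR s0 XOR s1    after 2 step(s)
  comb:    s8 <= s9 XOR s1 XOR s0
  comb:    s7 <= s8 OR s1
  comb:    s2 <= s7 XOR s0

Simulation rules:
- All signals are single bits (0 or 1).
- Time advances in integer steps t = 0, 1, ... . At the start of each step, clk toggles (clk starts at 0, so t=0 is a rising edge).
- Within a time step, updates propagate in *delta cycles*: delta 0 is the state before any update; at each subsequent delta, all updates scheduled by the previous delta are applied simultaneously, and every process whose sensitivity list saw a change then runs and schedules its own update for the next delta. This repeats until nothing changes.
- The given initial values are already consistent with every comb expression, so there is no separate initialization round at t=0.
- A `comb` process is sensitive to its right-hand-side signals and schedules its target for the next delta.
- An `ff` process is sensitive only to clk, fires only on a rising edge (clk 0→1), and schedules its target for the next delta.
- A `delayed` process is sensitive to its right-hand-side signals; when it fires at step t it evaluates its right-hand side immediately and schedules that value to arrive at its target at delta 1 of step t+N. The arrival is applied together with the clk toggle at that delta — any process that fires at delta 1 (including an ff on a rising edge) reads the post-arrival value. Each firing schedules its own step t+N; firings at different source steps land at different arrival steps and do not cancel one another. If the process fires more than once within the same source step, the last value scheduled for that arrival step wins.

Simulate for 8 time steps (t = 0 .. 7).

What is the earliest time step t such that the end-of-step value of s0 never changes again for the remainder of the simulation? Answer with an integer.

4

t=0 Δ0: s6=0 s5=0 s2=1 s0=0 clk=0 s1=1 s7=1 s8=1 s3=1 s9=0
  Δ1: clk:0→1
  Δ2: s9:0→1
  Δ3: s8:1→0
  (3Δ to stable)
t=1 Δ0: s6=0 s5=0 s2=1 s0=0 clk=1 s1=1 s7=1 s8=0 s3=1 s9=1
  Δ1: clk:1→0
  (1Δ to stable)
t=2 Δ0: s6=0 s5=0 s2=1 s0=0 clk=0 s1=1 s7=1 s8=0 s3=1 s9=1
  Δ1: clk:0→1
  Δ2: s9:1→0
  Δ3: s8:0→1
  (3Δ to stable)
t=3 Δ0: s6=0 s5=0 s2=1 s0=0 clk=1 s1=1 s7=1 s8=1 s3=1 s9=0
  Δ1: clk:1→0
  (1Δ to stable)
t=4 Δ0: s6=0 s5=0 s2=1 s0=0 clk=0 s1=1 s7=1 s8=1 s3=1 s9=0
  Δ1: s0:0→1, clk:0→1
  Δ2: s2:1→0, s8:1→0, s9:0→1
  Δ3: s8:0→1
  (3Δ to stable)
t=5 Δ0: s6=0 s5=0 s2=0 s0=1 clk=1 s1=1 s7=1 s8=1 s3=1 s9=1
  Δ1: clk:1→0
  (1Δ to stable)
t=6 Δ0: s6=0 s5=0 s2=0 s0=1 clk=0 s1=1 s7=1 s8=1 s3=1 s9=1
  Δ1: clk:0→1
  (1Δ to stable)
t=7 Δ0: s6=0 s5=0 s2=0 s0=1 clk=1 s1=1 s7=1 s8=1 s3=1 s9=1
  Δ1: clk:1→0
  (1Δ to stable)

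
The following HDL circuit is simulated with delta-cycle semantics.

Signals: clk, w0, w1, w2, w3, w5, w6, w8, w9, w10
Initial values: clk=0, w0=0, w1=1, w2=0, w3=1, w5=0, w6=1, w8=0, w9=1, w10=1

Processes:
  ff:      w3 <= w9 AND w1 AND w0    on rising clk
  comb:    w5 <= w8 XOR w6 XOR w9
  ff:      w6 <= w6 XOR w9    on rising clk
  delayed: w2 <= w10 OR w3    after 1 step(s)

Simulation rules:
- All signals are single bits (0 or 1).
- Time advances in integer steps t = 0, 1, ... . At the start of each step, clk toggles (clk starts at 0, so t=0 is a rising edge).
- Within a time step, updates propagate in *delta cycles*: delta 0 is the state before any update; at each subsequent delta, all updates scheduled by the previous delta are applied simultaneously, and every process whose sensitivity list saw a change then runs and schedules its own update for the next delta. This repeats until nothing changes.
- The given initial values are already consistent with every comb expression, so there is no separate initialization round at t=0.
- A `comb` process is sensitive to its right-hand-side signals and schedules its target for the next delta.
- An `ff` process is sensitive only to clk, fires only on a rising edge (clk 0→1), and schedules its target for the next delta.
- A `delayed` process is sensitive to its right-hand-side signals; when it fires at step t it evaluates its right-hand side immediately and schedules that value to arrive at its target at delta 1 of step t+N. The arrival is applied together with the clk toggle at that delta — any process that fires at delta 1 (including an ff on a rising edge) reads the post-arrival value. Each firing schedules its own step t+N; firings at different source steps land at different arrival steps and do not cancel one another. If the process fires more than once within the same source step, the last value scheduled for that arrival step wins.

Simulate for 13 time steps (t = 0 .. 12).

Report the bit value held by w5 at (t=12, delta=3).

t0.Δ0 w8=0 w5=0 w3=1 w1=1 w10=1 w9=1 w2=0 w6=1 w0=0 clk=0
t0.Δ1 w8=0 w5=0 w3=1 w1=1 w10=1 w9=1 w2=0 w6=1 w0=0 clk=1
t0.Δ2 w8=0 w5=0 w3=0 w1=1 w10=1 w9=1 w2=0 w6=0 w0=0 clk=1
t0.Δ3 w8=0 w5=1 w3=0 w1=1 w10=1 w9=1 w2=0 w6=0 w0=0 clk=1
t1.Δ0 w8=0 w5=1 w3=0 w1=1 w10=1 w9=1 w2=0 w6=0 w0=0 clk=1
t1.Δ1 w8=0 w5=1 w3=0 w1=1 w10=1 w9=1 w2=1 w6=0 w0=0 clk=0
t2.Δ0 w8=0 w5=1 w3=0 w1=1 w10=1 w9=1 w2=1 w6=0 w0=0 clk=0
t2.Δ1 w8=0 w5=1 w3=0 w1=1 w10=1 w9=1 w2=1 w6=0 w0=0 clk=1
t2.Δ2 w8=0 w5=1 w3=0 w1=1 w10=1 w9=1 w2=1 w6=1 w0=0 clk=1
t2.Δ3 w8=0 w5=0 w3=0 w1=1 w10=1 w9=1 w2=1 w6=1 w0=0 clk=1
t3.Δ0 w8=0 w5=0 w3=0 w1=1 w10=1 w9=1 w2=1 w6=1 w0=0 clk=1
t3.Δ1 w8=0 w5=0 w3=0 w1=1 w10=1 w9=1 w2=1 w6=1 w0=0 clk=0
t4.Δ0 w8=0 w5=0 w3=0 w1=1 w10=1 w9=1 w2=1 w6=1 w0=0 clk=0
t4.Δ1 w8=0 w5=0 w3=0 w1=1 w10=1 w9=1 w2=1 w6=1 w0=0 clk=1
t4.Δ2 w8=0 w5=0 w3=0 w1=1 w10=1 w9=1 w2=1 w6=0 w0=0 clk=1
t4.Δ3 w8=0 w5=1 w3=0 w1=1 w10=1 w9=1 w2=1 w6=0 w0=0 clk=1
t5.Δ0 w8=0 w5=1 w3=0 w1=1 w10=1 w9=1 w2=1 w6=0 w0=0 clk=1
t5.Δ1 w8=0 w5=1 w3=0 w1=1 w10=1 w9=1 w2=1 w6=0 w0=0 clk=0
t6.Δ0 w8=0 w5=1 w3=0 w1=1 w10=1 w9=1 w2=1 w6=0 w0=0 clk=0
t6.Δ1 w8=0 w5=1 w3=0 w1=1 w10=1 w9=1 w2=1 w6=0 w0=0 clk=1
t6.Δ2 w8=0 w5=1 w3=0 w1=1 w10=1 w9=1 w2=1 w6=1 w0=0 clk=1
t6.Δ3 w8=0 w5=0 w3=0 w1=1 w10=1 w9=1 w2=1 w6=1 w0=0 clk=1
t7.Δ0 w8=0 w5=0 w3=0 w1=1 w10=1 w9=1 w2=1 w6=1 w0=0 clk=1
t7.Δ1 w8=0 w5=0 w3=0 w1=1 w10=1 w9=1 w2=1 w6=1 w0=0 clk=0
t8.Δ0 w8=0 w5=0 w3=0 w1=1 w10=1 w9=1 w2=1 w6=1 w0=0 clk=0
t8.Δ1 w8=0 w5=0 w3=0 w1=1 w10=1 w9=1 w2=1 w6=1 w0=0 clk=1
t8.Δ2 w8=0 w5=0 w3=0 w1=1 w10=1 w9=1 w2=1 w6=0 w0=0 clk=1
t8.Δ3 w8=0 w5=1 w3=0 w1=1 w10=1 w9=1 w2=1 w6=0 w0=0 clk=1
t9.Δ0 w8=0 w5=1 w3=0 w1=1 w10=1 w9=1 w2=1 w6=0 w0=0 clk=1
t9.Δ1 w8=0 w5=1 w3=0 w1=1 w10=1 w9=1 w2=1 w6=0 w0=0 clk=0
t10.Δ0 w8=0 w5=1 w3=0 w1=1 w10=1 w9=1 w2=1 w6=0 w0=0 clk=0
t10.Δ1 w8=0 w5=1 w3=0 w1=1 w10=1 w9=1 w2=1 w6=0 w0=0 clk=1
t10.Δ2 w8=0 w5=1 w3=0 w1=1 w10=1 w9=1 w2=1 w6=1 w0=0 clk=1
t10.Δ3 w8=0 w5=0 w3=0 w1=1 w10=1 w9=1 w2=1 w6=1 w0=0 clk=1
t11.Δ0 w8=0 w5=0 w3=0 w1=1 w10=1 w9=1 w2=1 w6=1 w0=0 clk=1
t11.Δ1 w8=0 w5=0 w3=0 w1=1 w10=1 w9=1 w2=1 w6=1 w0=0 clk=0
t12.Δ0 w8=0 w5=0 w3=0 w1=1 w10=1 w9=1 w2=1 w6=1 w0=0 clk=0
t12.Δ1 w8=0 w5=0 w3=0 w1=1 w10=1 w9=1 w2=1 w6=1 w0=0 clk=1
t12.Δ2 w8=0 w5=0 w3=0 w1=1 w10=1 w9=1 w2=1 w6=0 w0=0 clk=1
t12.Δ3 w8=0 w5=1 w3=0 w1=1 w10=1 w9=1 w2=1 w6=0 w0=0 clk=1

1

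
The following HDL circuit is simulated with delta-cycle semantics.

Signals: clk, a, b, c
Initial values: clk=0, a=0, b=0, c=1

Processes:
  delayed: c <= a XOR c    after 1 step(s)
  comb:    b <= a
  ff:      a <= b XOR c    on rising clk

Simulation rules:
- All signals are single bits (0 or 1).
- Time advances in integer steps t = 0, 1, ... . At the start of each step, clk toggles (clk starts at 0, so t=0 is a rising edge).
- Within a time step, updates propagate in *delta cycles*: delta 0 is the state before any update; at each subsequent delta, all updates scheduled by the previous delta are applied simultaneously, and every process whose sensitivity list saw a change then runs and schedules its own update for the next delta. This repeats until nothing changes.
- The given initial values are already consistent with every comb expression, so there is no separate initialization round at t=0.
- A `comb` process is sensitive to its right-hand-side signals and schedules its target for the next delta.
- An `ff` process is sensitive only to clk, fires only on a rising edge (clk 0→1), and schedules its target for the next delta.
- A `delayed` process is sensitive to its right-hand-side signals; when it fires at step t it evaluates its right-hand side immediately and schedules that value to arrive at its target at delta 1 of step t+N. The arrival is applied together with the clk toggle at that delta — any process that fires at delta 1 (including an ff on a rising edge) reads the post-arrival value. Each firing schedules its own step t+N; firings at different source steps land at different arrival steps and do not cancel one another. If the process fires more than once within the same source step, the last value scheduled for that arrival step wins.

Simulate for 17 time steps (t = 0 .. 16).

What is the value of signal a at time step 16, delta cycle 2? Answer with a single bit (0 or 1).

1

t0.Δ0 a=0 clk=0 c=1 b=0
t0.Δ1 a=0 clk=1 c=1 b=0
t0.Δ2 a=1 clk=1 c=1 b=0
t0.Δ3 a=1 clk=1 c=1 b=1
t1.Δ0 a=1 clk=1 c=1 b=1
t1.Δ1 a=1 clk=0 c=0 b=1
t2.Δ0 a=1 clk=0 c=0 b=1
t2.Δ1 a=1 clk=1 c=1 b=1
t2.Δ2 a=0 clk=1 c=1 b=1
t2.Δ3 a=0 clk=1 c=1 b=0
t3.Δ0 a=0 clk=1 c=1 b=0
t3.Δ1 a=0 clk=0 c=1 b=0
t4.Δ0 a=0 clk=0 c=1 b=0
t4.Δ1 a=0 clk=1 c=1 b=0
t4.Δ2 a=1 clk=1 c=1 b=0
t4.Δ3 a=1 clk=1 c=1 b=1
t5.Δ0 a=1 clk=1 c=1 b=1
t5.Δ1 a=1 clk=0 c=0 b=1
t6.Δ0 a=1 clk=0 c=0 b=1
t6.Δ1 a=1 clk=1 c=1 b=1
t6.Δ2 a=0 clk=1 c=1 b=1
t6.Δ3 a=0 clk=1 c=1 b=0
t7.Δ0 a=0 clk=1 c=1 b=0
t7.Δ1 a=0 clk=0 c=1 b=0
t8.Δ0 a=0 clk=0 c=1 b=0
t8.Δ1 a=0 clk=1 c=1 b=0
t8.Δ2 a=1 clk=1 c=1 b=0
t8.Δ3 a=1 clk=1 c=1 b=1
t9.Δ0 a=1 clk=1 c=1 b=1
t9.Δ1 a=1 clk=0 c=0 b=1
t10.Δ0 a=1 clk=0 c=0 b=1
t10.Δ1 a=1 clk=1 c=1 b=1
t10.Δ2 a=0 clk=1 c=1 b=1
t10.Δ3 a=0 clk=1 c=1 b=0
t11.Δ0 a=0 clk=1 c=1 b=0
t11.Δ1 a=0 clk=0 c=1 b=0
t12.Δ0 a=0 clk=0 c=1 b=0
t12.Δ1 a=0 clk=1 c=1 b=0
t12.Δ2 a=1 clk=1 c=1 b=0
t12.Δ3 a=1 clk=1 c=1 b=1
t13.Δ0 a=1 clk=1 c=1 b=1
t13.Δ1 a=1 clk=0 c=0 b=1
t14.Δ0 a=1 clk=0 c=0 b=1
t14.Δ1 a=1 clk=1 c=1 b=1
t14.Δ2 a=0 clk=1 c=1 b=1
t14.Δ3 a=0 clk=1 c=1 b=0
t15.Δ0 a=0 clk=1 c=1 b=0
t15.Δ1 a=0 clk=0 c=1 b=0
t16.Δ0 a=0 clk=0 c=1 b=0
t16.Δ1 a=0 clk=1 c=1 b=0
t16.Δ2 a=1 clk=1 c=1 b=0
t16.Δ3 a=1 clk=1 c=1 b=1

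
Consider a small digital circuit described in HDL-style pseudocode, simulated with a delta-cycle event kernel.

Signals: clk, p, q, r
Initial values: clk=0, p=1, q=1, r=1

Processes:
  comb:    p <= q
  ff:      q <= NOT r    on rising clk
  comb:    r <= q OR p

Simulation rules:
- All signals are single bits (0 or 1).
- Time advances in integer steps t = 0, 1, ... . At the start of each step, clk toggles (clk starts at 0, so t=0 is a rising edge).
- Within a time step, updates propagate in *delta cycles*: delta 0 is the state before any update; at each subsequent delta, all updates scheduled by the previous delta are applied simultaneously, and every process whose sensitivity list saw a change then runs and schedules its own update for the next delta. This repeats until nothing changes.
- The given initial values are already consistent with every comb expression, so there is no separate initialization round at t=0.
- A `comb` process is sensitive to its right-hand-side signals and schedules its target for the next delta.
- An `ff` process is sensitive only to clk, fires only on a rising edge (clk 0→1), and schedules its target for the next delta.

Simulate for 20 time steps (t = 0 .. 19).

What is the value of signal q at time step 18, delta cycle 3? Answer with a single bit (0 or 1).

[bits: r,q,p,clk]
t=0: Δ0=1110 Δ1=1111 Δ2=1011 Δ3=1001 Δ4=0001 | 4Δ
t=1: Δ0=0001 Δ1=0000 | 1Δ
t=2: Δ0=0000 Δ1=0001 Δ2=0101 Δ3=1111 | 3Δ
t=3: Δ0=1111 Δ1=1110 | 1Δ
t=4: Δ0=1110 Δ1=1111 Δ2=1011 Δ3=1001 Δ4=0001 | 4Δ
t=5: Δ0=0001 Δ1=0000 | 1Δ
t=6: Δ0=0000 Δ1=0001 Δ2=0101 Δ3=1111 | 3Δ
t=7: Δ0=1111 Δ1=1110 | 1Δ
t=8: Δ0=1110 Δ1=1111 Δ2=1011 Δ3=1001 Δ4=0001 | 4Δ
t=9: Δ0=0001 Δ1=0000 | 1Δ
t=10: Δ0=0000 Δ1=0001 Δ2=0101 Δ3=1111 | 3Δ
t=11: Δ0=1111 Δ1=1110 | 1Δ
t=12: Δ0=1110 Δ1=1111 Δ2=1011 Δ3=1001 Δ4=0001 | 4Δ
t=13: Δ0=0001 Δ1=0000 | 1Δ
t=14: Δ0=0000 Δ1=0001 Δ2=0101 Δ3=1111 | 3Δ
t=15: Δ0=1111 Δ1=1110 | 1Δ
t=16: Δ0=1110 Δ1=1111 Δ2=1011 Δ3=1001 Δ4=0001 | 4Δ
t=17: Δ0=0001 Δ1=0000 | 1Δ
t=18: Δ0=0000 Δ1=0001 Δ2=0101 Δ3=1111 | 3Δ
t=19: Δ0=1111 Δ1=1110 | 1Δ

1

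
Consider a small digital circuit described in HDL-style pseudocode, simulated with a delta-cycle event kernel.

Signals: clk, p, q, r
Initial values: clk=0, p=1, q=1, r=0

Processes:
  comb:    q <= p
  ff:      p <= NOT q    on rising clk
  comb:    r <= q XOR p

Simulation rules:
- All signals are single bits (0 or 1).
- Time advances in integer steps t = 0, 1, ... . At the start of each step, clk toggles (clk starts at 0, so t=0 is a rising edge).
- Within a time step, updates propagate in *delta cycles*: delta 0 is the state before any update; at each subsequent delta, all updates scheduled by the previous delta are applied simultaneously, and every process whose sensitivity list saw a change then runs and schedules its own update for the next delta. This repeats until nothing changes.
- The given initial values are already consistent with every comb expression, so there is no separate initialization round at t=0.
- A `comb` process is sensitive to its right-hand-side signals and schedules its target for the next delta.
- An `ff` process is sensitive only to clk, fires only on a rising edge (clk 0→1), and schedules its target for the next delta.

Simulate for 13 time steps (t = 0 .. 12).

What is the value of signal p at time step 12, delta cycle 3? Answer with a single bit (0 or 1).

[bits: p,clk,q,r]
t=0: Δ0=1010 Δ1=1110 Δ2=0110 Δ3=0101 Δ4=0100 | 4Δ
t=1: Δ0=0100 Δ1=0000 | 1Δ
t=2: Δ0=0000 Δ1=0100 Δ2=1100 Δ3=1111 Δ4=1110 | 4Δ
t=3: Δ0=1110 Δ1=1010 | 1Δ
t=4: Δ0=1010 Δ1=1110 Δ2=0110 Δ3=0101 Δ4=0100 | 4Δ
t=5: Δ0=0100 Δ1=0000 | 1Δ
t=6: Δ0=0000 Δ1=0100 Δ2=1100 Δ3=1111 Δ4=1110 | 4Δ
t=7: Δ0=1110 Δ1=1010 | 1Δ
t=8: Δ0=1010 Δ1=1110 Δ2=0110 Δ3=0101 Δ4=0100 | 4Δ
t=9: Δ0=0100 Δ1=0000 | 1Δ
t=10: Δ0=0000 Δ1=0100 Δ2=1100 Δ3=1111 Δ4=1110 | 4Δ
t=11: Δ0=1110 Δ1=1010 | 1Δ
t=12: Δ0=1010 Δ1=1110 Δ2=0110 Δ3=0101 Δ4=0100 | 4Δ

0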